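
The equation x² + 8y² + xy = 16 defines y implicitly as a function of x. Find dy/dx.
Take d/dx of both sides. Since y is implicitly a function of x, the chain rule attaches a y' = dy/dx factor whenever we differentiate through y.

Set F(x, y) = (left side) − (right side), so the curve is F = 0. Differentiating each term of F:
  d/dx[x^2] = 2x
  d/dx[xy] = x·y' + y
  d/dx[8y^2] = 16y·y'
  d/dx[-16] = 0

Collecting, the y'-free part is the partial derivative in x and the y' coefficient is the partial derivative in y:
  ∂F/∂x = 2x + y
  ∂F/∂y = x + 16y

so d/dx[F(x, y(x))] = ∂F/∂x + (∂F/∂y)·y' = 0. Rearranging,
  dy/dx = -(∂F/∂x)/(∂F/∂y) = -(2x + y)/(x + 16y) = (-2x - y)/(x + 16y)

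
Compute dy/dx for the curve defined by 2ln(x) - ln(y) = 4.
Take d/dx of both sides. Since y is implicitly a function of x, the chain rule attaches a y' = dy/dx factor whenever we differentiate through y.

Set F(x, y) = (left side) − (right side), so the curve is F = 0. Differentiating each term of F:
  d/dx[2ln(x)] = 2/x
  d/dx[-ln(y)] = -y'/y
  d/dx[-4] = 0

Collecting, the y'-free part is the partial derivative in x and the y' coefficient is the partial derivative in y:
  ∂F/∂x = 2/x
  ∂F/∂y = -1/y

so d/dx[F(x, y(x))] = ∂F/∂x + (∂F/∂y)·y' = 0. Rearranging,
  dy/dx = -(∂F/∂x)/(∂F/∂y) = -(2/x)/(-1/y) = 2y/x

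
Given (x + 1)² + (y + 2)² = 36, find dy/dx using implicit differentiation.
Differentiate the relation implicitly: treat y = y(x) and apply the chain rule, so every y-derivative picks up a y' = dy/dx factor.

With everything moved to the left-hand side, differentiate term by term:
  d/dx[(x + 1)^2] = 2x + 2
  d/dx[(y + 2)^2] = 2·y'(y + 2)
  d/dx[-36] = 0

Separating the contributions that come from x directly and those that come through y:
  without y':      2x + 2
  multiplying y':  2y + 4

so (2x + 2) + (2y + 4)·y' = 0, and therefore
  dy/dx = -(2x + 2)/(2y + 4) = (-x - 1)/(y + 2)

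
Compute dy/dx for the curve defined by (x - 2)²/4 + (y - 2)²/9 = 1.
Apply d/dx to both sides, remembering that y depends on x. Each occurrence of y therefore brings in a y' = dy/dx via the chain rule.

With F(x, y) equal to the left-hand side minus the right, differentiate F term by term:
  d/dx[(x - 2)^2/4] = x/2 - 1
  d/dx[(y - 2)^2/9] = 2·y'(y - 2)/9
  d/dx[-1] = 0
Adding these up, d/dx[F] = 0 becomes
  (x/2 - 1) + (2y/9 - 4/9)·y' = 0,
so isolating y',
  dy/dx = -(x/2 - 1)/(2y/9 - 4/9)
        = -((x - 2)/2)/(2(y - 2)/9) = 9(2 - x)/(4(y - 2))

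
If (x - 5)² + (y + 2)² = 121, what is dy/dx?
Differentiate both sides with respect to x, treating y as y(x). By the chain rule, any term containing y contributes a factor of y' = dy/dx when we differentiate it.

Move every term to one side and write the relation as F(x, y) = 0. Term by term,
  d/dx[(x - 5)^2] = 2x - 10
  d/dx[(y + 2)^2] = 2·y'(y + 2)
  d/dx[-121] = 0

The pieces without y' make up ∂F/∂x and the coefficient of y' is ∂F/∂y:
  ∂F/∂x = 2x - 10,
  ∂F/∂y = 2y + 4.

Since d/dx[F] = ∂F/∂x + (∂F/∂y)·y' = 0, solve for y':
  (∂F/∂y)·y' = -∂F/∂x
  dy/dx = -(∂F/∂x)/(∂F/∂y) = -(2x - 10)/(2y + 4) = (5 - x)/(y + 2)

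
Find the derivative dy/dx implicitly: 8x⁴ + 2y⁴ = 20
Differentiate both sides with respect to x, treating y as y(x). By the chain rule, any term containing y contributes a factor of y' = dy/dx when we differentiate it.

Move every term to one side and write the relation as F(x, y) = 0. Term by term,
  d/dx[8x^4] = 32x^3
  d/dx[2y^4] = 8y^3·y'
  d/dx[-20] = 0

The pieces without y' make up ∂F/∂x and the coefficient of y' is ∂F/∂y:
  ∂F/∂x = 32x^3,
  ∂F/∂y = 8y^3.

Since d/dx[F] = ∂F/∂x + (∂F/∂y)·y' = 0, solve for y':
  (∂F/∂y)·y' = -∂F/∂x
  dy/dx = -(∂F/∂x)/(∂F/∂y) = -(32x^3)/(8y^3) = -4x^3/y^3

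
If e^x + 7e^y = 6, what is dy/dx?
Differentiate the relation implicitly: treat y = y(x) and apply the chain rule, so every y-derivative picks up a y' = dy/dx factor.

With everything moved to the left-hand side, differentiate term by term:
  d/dx[e^(x)] = e^(x)
  d/dx[7e^(y)] = 7·y'·e^(y)
  d/dx[-6] = 0

Separating the contributions that come from x directly and those that come through y:
  without y':      e^(x)
  multiplying y':  7e^(y)

so (e^(x)) + (7e^(y))·y' = 0, and therefore
  dy/dx = -(e^(x))/(7e^(y)) = -e^(x - y)/7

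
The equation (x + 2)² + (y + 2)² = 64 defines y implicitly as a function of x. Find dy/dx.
Apply d/dx to both sides, remembering that y depends on x. Each occurrence of y therefore brings in a y' = dy/dx via the chain rule.

With F(x, y) equal to the left-hand side minus the right, differentiate F term by term:
  d/dx[(x + 2)^2] = 2x + 4
  d/dx[(y + 2)^2] = 2·y'(y + 2)
  d/dx[-64] = 0
Adding these up, d/dx[F] = 0 becomes
  (2x + 4) + (2y + 4)·y' = 0,
so isolating y',
  dy/dx = -(2x + 4)/(2y + 4) = (-x - 2)/(y + 2)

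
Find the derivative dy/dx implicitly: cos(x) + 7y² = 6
Differentiate both sides with respect to x, treating y as y(x). By the chain rule, any term containing y contributes a factor of y' = dy/dx when we differentiate it.

Move every term to one side and write the relation as F(x, y) = 0. Term by term,
  d/dx[7y^2] = 14y·y'
  d/dx[cos(x)] = -sin(x)
  d/dx[-6] = 0

The pieces without y' make up ∂F/∂x and the coefficient of y' is ∂F/∂y:
  ∂F/∂x = -sin(x),
  ∂F/∂y = 14y.

Since d/dx[F] = ∂F/∂x + (∂F/∂y)·y' = 0, solve for y':
  (∂F/∂y)·y' = -∂F/∂x
  dy/dx = -(∂F/∂x)/(∂F/∂y) = -(-sin(x))/(14y) = sin(x)/(14y)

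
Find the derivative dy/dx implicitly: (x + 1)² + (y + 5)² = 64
Take d/dx of both sides. Since y is implicitly a function of x, the chain rule attaches a y' = dy/dx factor whenever we differentiate through y.

Set F(x, y) = (left side) − (right side), so the curve is F = 0. Differentiating each term of F:
  d/dx[(x + 1)^2] = 2x + 2
  d/dx[(y + 5)^2] = 2·y'(y + 5)
  d/dx[-64] = 0

Collecting, the y'-free part is the partial derivative in x and the y' coefficient is the partial derivative in y:
  ∂F/∂x = 2x + 2
  ∂F/∂y = 2y + 10

so d/dx[F(x, y(x))] = ∂F/∂x + (∂F/∂y)·y' = 0. Rearranging,
  dy/dx = -(∂F/∂x)/(∂F/∂y) = -(2x + 2)/(2y + 10) = (-x - 1)/(y + 5)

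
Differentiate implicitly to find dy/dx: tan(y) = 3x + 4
Differentiate both sides with respect to x, treating y as y(x). By the chain rule, any term containing y contributes a factor of y' = dy/dx when we differentiate it.

Move every term to one side and write the relation as F(x, y) = 0. Term by term,
  d/dx[-3x] = -3
  d/dx[tan(y)] = y'(tan(y)^2 + 1)
  d/dx[-4] = 0

The pieces without y' make up ∂F/∂x and the coefficient of y' is ∂F/∂y:
  ∂F/∂x = -3,
  ∂F/∂y = tan(y)^2 + 1.

Since d/dx[F] = ∂F/∂x + (∂F/∂y)·y' = 0, solve for y':
  (∂F/∂y)·y' = -∂F/∂x
  dy/dx = -(∂F/∂x)/(∂F/∂y) = -(-3)/(tan(y)^2 + 1) = 3cos(y)^2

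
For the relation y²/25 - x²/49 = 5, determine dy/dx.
Take d/dx of both sides. Since y is implicitly a function of x, the chain rule attaches a y' = dy/dx factor whenever we differentiate through y.

Set F(x, y) = (left side) − (right side), so the curve is F = 0. Differentiating each term of F:
  d/dx[-x^2/49] = -2x/49
  d/dx[y^2/25] = 2y·y'/25
  d/dx[-5] = 0

Collecting, the y'-free part is the partial derivative in x and the y' coefficient is the partial derivative in y:
  ∂F/∂x = -2x/49
  ∂F/∂y = 2y/25

so d/dx[F(x, y(x))] = ∂F/∂x + (∂F/∂y)·y' = 0. Rearranging,
  dy/dx = -(∂F/∂x)/(∂F/∂y) = -(-2x/49)/(2y/25) = 25x/(49y)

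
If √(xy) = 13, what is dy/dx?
Differentiate both sides with respect to x, treating y as y(x). By the chain rule, any term containing y contributes a factor of y' = dy/dx when we differentiate it.

Move every term to one side and write the relation as F(x, y) = 0. Term by term,
  d/dx[√(xy)] = √(xy)(x·y'/2 + y/2)/(xy)
  d/dx[-13] = 0

The pieces without y' make up ∂F/∂x and the coefficient of y' is ∂F/∂y:
  ∂F/∂x = √(xy)/(2x),
  ∂F/∂y = √(xy)/(2y).

Since d/dx[F] = ∂F/∂x + (∂F/∂y)·y' = 0, solve for y':
  (∂F/∂y)·y' = -∂F/∂x
  dy/dx = -(∂F/∂x)/(∂F/∂y) = -(√(xy)/(2x))/(√(xy)/(2y)) = -y/x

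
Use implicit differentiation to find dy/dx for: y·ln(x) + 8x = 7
Take d/dx of both sides. Since y is implicitly a function of x, the chain rule attaches a y' = dy/dx factor whenever we differentiate through y.

Set F(x, y) = (left side) − (right side), so the curve is F = 0. Differentiating each term of F:
  d/dx[8x] = 8
  d/dx[y·ln(x)] = y'·ln(x) + y/x
  d/dx[-7] = 0

Collecting, the y'-free part is the partial derivative in x and the y' coefficient is the partial derivative in y:
  ∂F/∂x = 8 + y/x
  ∂F/∂y = ln(x)

so d/dx[F(x, y(x))] = ∂F/∂x + (∂F/∂y)·y' = 0. Rearranging,
  dy/dx = -(∂F/∂x)/(∂F/∂y) = -(8 + y/x)/(ln(x))
        = -((8x + y)/x)/(ln(x)) = (-8x - y)/(x·ln(x))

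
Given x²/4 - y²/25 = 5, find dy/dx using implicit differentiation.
Differentiate the relation implicitly: treat y = y(x) and apply the chain rule, so every y-derivative picks up a y' = dy/dx factor.

With everything moved to the left-hand side, differentiate term by term:
  d/dx[x^2/4] = x/2
  d/dx[-y^2/25] = -2y·y'/25
  d/dx[-5] = 0

Separating the contributions that come from x directly and those that come through y:
  without y':      x/2
  multiplying y':  -2y/25

so (x/2) + (-2y/25)·y' = 0, and therefore
  dy/dx = -(x/2)/(-2y/25) = 25x/(4y)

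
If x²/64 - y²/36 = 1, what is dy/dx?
Apply d/dx to both sides, remembering that y depends on x. Each occurrence of y therefore brings in a y' = dy/dx via the chain rule.

With F(x, y) equal to the left-hand side minus the right, differentiate F term by term:
  d/dx[x^2/64] = x/32
  d/dx[-y^2/36] = -y·y'/18
  d/dx[-1] = 0
Adding these up, d/dx[F] = 0 becomes
  (x/32) + (-y/18)·y' = 0,
so isolating y',
  dy/dx = -(x/32)/(-y/18) = 9x/(16y)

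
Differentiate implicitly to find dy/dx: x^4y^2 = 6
Apply d/dx to both sides, remembering that y depends on x. Each occurrence of y therefore brings in a y' = dy/dx via the chain rule.

With F(x, y) equal to the left-hand side minus the right, differentiate F term by term:
  d/dx[x^4y^2] = 2x^4y·y' + 4x^3y^2
  d/dx[-6] = 0
Adding these up, d/dx[F] = 0 becomes
  (4x^3y^2) + (2x^4y)·y' = 0,
so isolating y',
  dy/dx = -(4x^3y^2)/(2x^4y) = -2y/x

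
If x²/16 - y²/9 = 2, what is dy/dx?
Apply d/dx to both sides, remembering that y depends on x. Each occurrence of y therefore brings in a y' = dy/dx via the chain rule.

With F(x, y) equal to the left-hand side minus the right, differentiate F term by term:
  d/dx[x^2/16] = x/8
  d/dx[-y^2/9] = -2y·y'/9
  d/dx[-2] = 0
Adding these up, d/dx[F] = 0 becomes
  (x/8) + (-2y/9)·y' = 0,
so isolating y',
  dy/dx = -(x/8)/(-2y/9) = 9x/(16y)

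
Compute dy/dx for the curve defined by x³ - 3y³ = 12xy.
Differentiate the relation implicitly: treat y = y(x) and apply the chain rule, so every y-derivative picks up a y' = dy/dx factor.

With everything moved to the left-hand side, differentiate term by term:
  d/dx[x^3] = 3x^2
  d/dx[-12xy] = -12x·y' - 12y
  d/dx[-3y^3] = -9y^2·y'

Separating the contributions that come from x directly and those that come through y:
  without y':      3x^2 - 12y
  multiplying y':  -12x - 9y^2

so (3x^2 - 12y) + (-12x - 9y^2)·y' = 0, and therefore
  dy/dx = -(3x^2 - 12y)/(-12x - 9y^2) = (x^2 - 4y)/(4x + 3y^2)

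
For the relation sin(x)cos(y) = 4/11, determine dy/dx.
Differentiate both sides with respect to x, treating y as y(x). By the chain rule, any term containing y contributes a factor of y' = dy/dx when we differentiate it.

Move every term to one side and write the relation as F(x, y) = 0. Term by term,
  d/dx[sin(x)·cos(y)] = -y'·sin(x)·sin(y) + cos(x)·cos(y)
  d/dx[-4/11] = 0

The pieces without y' make up ∂F/∂x and the coefficient of y' is ∂F/∂y:
  ∂F/∂x = cos(x)·cos(y),
  ∂F/∂y = -sin(x)·sin(y).

Since d/dx[F] = ∂F/∂x + (∂F/∂y)·y' = 0, solve for y':
  (∂F/∂y)·y' = -∂F/∂x
  dy/dx = -(∂F/∂x)/(∂F/∂y) = -(cos(x)·cos(y))/(-sin(x)·sin(y)) = 1/(tan(x)·tan(y))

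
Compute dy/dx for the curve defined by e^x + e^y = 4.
Differentiate both sides with respect to x, treating y as y(x). By the chain rule, any term containing y contributes a factor of y' = dy/dx when we differentiate it.

Move every term to one side and write the relation as F(x, y) = 0. Term by term,
  d/dx[e^(x)] = e^(x)
  d/dx[e^(y)] = y'·e^(y)
  d/dx[-4] = 0

The pieces without y' make up ∂F/∂x and the coefficient of y' is ∂F/∂y:
  ∂F/∂x = e^(x),
  ∂F/∂y = e^(y).

Since d/dx[F] = ∂F/∂x + (∂F/∂y)·y' = 0, solve for y':
  (∂F/∂y)·y' = -∂F/∂x
  dy/dx = -(∂F/∂x)/(∂F/∂y) = -(e^(x))/(e^(y)) = -e^(x - y)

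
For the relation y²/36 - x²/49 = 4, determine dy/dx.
Take d/dx of both sides. Since y is implicitly a function of x, the chain rule attaches a y' = dy/dx factor whenever we differentiate through y.

Set F(x, y) = (left side) − (right side), so the curve is F = 0. Differentiating each term of F:
  d/dx[-x^2/49] = -2x/49
  d/dx[y^2/36] = y·y'/18
  d/dx[-4] = 0

Collecting, the y'-free part is the partial derivative in x and the y' coefficient is the partial derivative in y:
  ∂F/∂x = -2x/49
  ∂F/∂y = y/18

so d/dx[F(x, y(x))] = ∂F/∂x + (∂F/∂y)·y' = 0. Rearranging,
  dy/dx = -(∂F/∂x)/(∂F/∂y) = -(-2x/49)/(y/18) = 36x/(49y)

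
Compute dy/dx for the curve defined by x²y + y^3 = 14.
Take d/dx of both sides. Since y is implicitly a function of x, the chain rule attaches a y' = dy/dx factor whenever we differentiate through y.

Set F(x, y) = (left side) − (right side), so the curve is F = 0. Differentiating each term of F:
  d/dx[x^2y] = x^2·y' + 2xy
  d/dx[y^3] = 3y^2·y'
  d/dx[-14] = 0

Collecting, the y'-free part is the partial derivative in x and the y' coefficient is the partial derivative in y:
  ∂F/∂x = 2xy
  ∂F/∂y = x^2 + 3y^2

so d/dx[F(x, y(x))] = ∂F/∂x + (∂F/∂y)·y' = 0. Rearranging,
  dy/dx = -(∂F/∂x)/(∂F/∂y) = -(2xy)/(x^2 + 3y^2) = -2xy/(x^2 + 3y^2)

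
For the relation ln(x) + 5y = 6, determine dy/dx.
Take d/dx of both sides. Since y is implicitly a function of x, the chain rule attaches a y' = dy/dx factor whenever we differentiate through y.

Set F(x, y) = (left side) − (right side), so the curve is F = 0. Differentiating each term of F:
  d/dx[5y] = 5·y'
  d/dx[ln(x)] = 1/x
  d/dx[-6] = 0

Collecting, the y'-free part is the partial derivative in x and the y' coefficient is the partial derivative in y:
  ∂F/∂x = 1/x
  ∂F/∂y = 5

so d/dx[F(x, y(x))] = ∂F/∂x + (∂F/∂y)·y' = 0. Rearranging,
  dy/dx = -(∂F/∂x)/(∂F/∂y) = -(1/x)/(5) = -1/(5x)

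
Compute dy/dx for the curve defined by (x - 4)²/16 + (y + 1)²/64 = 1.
Differentiate both sides with respect to x, treating y as y(x). By the chain rule, any term containing y contributes a factor of y' = dy/dx when we differentiate it.

Move every term to one side and write the relation as F(x, y) = 0. Term by term,
  d/dx[(x - 4)^2/16] = x/8 - 1/2
  d/dx[(y + 1)^2/64] = y'(y + 1)/32
  d/dx[-1] = 0

The pieces without y' make up ∂F/∂x and the coefficient of y' is ∂F/∂y:
  ∂F/∂x = x/8 - 1/2,
  ∂F/∂y = y/32 + 1/32.

Since d/dx[F] = ∂F/∂x + (∂F/∂y)·y' = 0, solve for y':
  (∂F/∂y)·y' = -∂F/∂x
  dy/dx = -(∂F/∂x)/(∂F/∂y) = -(x/8 - 1/2)/(y/32 + 1/32)
        = -((x - 4)/8)/((y + 1)/32) = 4(4 - x)/(y + 1)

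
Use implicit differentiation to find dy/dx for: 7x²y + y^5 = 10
Take d/dx of both sides. Since y is implicitly a function of x, the chain rule attaches a y' = dy/dx factor whenever we differentiate through y.

Set F(x, y) = (left side) − (right side), so the curve is F = 0. Differentiating each term of F:
  d/dx[7x^2y] = 7x^2·y' + 14xy
  d/dx[y^5] = 5y^4·y'
  d/dx[-10] = 0

Collecting, the y'-free part is the partial derivative in x and the y' coefficient is the partial derivative in y:
  ∂F/∂x = 14xy
  ∂F/∂y = 7x^2 + 5y^4

so d/dx[F(x, y(x))] = ∂F/∂x + (∂F/∂y)·y' = 0. Rearranging,
  dy/dx = -(∂F/∂x)/(∂F/∂y) = -(14xy)/(7x^2 + 5y^4) = -14xy/(7x^2 + 5y^4)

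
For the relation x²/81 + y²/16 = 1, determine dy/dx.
Differentiate both sides with respect to x, treating y as y(x). By the chain rule, any term containing y contributes a factor of y' = dy/dx when we differentiate it.

Move every term to one side and write the relation as F(x, y) = 0. Term by term,
  d/dx[x^2/81] = 2x/81
  d/dx[y^2/16] = y·y'/8
  d/dx[-1] = 0

The pieces without y' make up ∂F/∂x and the coefficient of y' is ∂F/∂y:
  ∂F/∂x = 2x/81,
  ∂F/∂y = y/8.

Since d/dx[F] = ∂F/∂x + (∂F/∂y)·y' = 0, solve for y':
  (∂F/∂y)·y' = -∂F/∂x
  dy/dx = -(∂F/∂x)/(∂F/∂y) = -(2x/81)/(y/8) = -16x/(81y)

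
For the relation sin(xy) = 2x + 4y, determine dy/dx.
Take d/dx of both sides. Since y is implicitly a function of x, the chain rule attaches a y' = dy/dx factor whenever we differentiate through y.

Set F(x, y) = (left side) − (right side), so the curve is F = 0. Differentiating each term of F:
  d/dx[-2x] = -2
  d/dx[-4y] = -4·y'
  d/dx[sin(xy)] = (x·y' + y)·cos(xy)

Collecting, the y'-free part is the partial derivative in x and the y' coefficient is the partial derivative in y:
  ∂F/∂x = y·cos(xy) - 2
  ∂F/∂y = x·cos(xy) - 4

so d/dx[F(x, y(x))] = ∂F/∂x + (∂F/∂y)·y' = 0. Rearranging,
  dy/dx = -(∂F/∂x)/(∂F/∂y) = -(y·cos(xy) - 2)/(x·cos(xy) - 4) = (-y·cos(xy) + 2)/(x·cos(xy) - 4)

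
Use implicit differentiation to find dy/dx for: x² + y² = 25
Differentiate both sides with respect to x, treating y as y(x). By the chain rule, any term containing y contributes a factor of y' = dy/dx when we differentiate it.

Move every term to one side and write the relation as F(x, y) = 0. Term by term,
  d/dx[x^2] = 2x
  d/dx[y^2] = 2y·y'
  d/dx[-25] = 0

The pieces without y' make up ∂F/∂x and the coefficient of y' is ∂F/∂y:
  ∂F/∂x = 2x,
  ∂F/∂y = 2y.

Since d/dx[F] = ∂F/∂x + (∂F/∂y)·y' = 0, solve for y':
  (∂F/∂y)·y' = -∂F/∂x
  dy/dx = -(∂F/∂x)/(∂F/∂y) = -(2x)/(2y) = -x/y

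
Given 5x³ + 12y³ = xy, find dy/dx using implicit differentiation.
Take d/dx of both sides. Since y is implicitly a function of x, the chain rule attaches a y' = dy/dx factor whenever we differentiate through y.

Set F(x, y) = (left side) − (right side), so the curve is F = 0. Differentiating each term of F:
  d/dx[5x^3] = 15x^2
  d/dx[-xy] = -x·y' - y
  d/dx[12y^3] = 36y^2·y'

Collecting, the y'-free part is the partial derivative in x and the y' coefficient is the partial derivative in y:
  ∂F/∂x = 15x^2 - y
  ∂F/∂y = -x + 36y^2

so d/dx[F(x, y(x))] = ∂F/∂x + (∂F/∂y)·y' = 0. Rearranging,
  dy/dx = -(∂F/∂x)/(∂F/∂y) = -(15x^2 - y)/(-x + 36y^2) = (15x^2 - y)/(x - 36y^2)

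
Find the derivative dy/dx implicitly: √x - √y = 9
Differentiate the relation implicitly: treat y = y(x) and apply the chain rule, so every y-derivative picks up a y' = dy/dx factor.

With everything moved to the left-hand side, differentiate term by term:
  d/dx[√(x)] = 1/(2√(x))
  d/dx[-√(y)] = -y'/(2√(y))
  d/dx[-9] = 0

Separating the contributions that come from x directly and those that come through y:
  without y':      1/(2√(x))
  multiplying y':  -1/(2√(y))

so (1/(2√(x))) + (-1/(2√(y)))·y' = 0, and therefore
  dy/dx = -(1/(2√(x)))/(-1/(2√(y))) = √(y)/√(x)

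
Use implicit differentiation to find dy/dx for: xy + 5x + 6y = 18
Differentiate both sides with respect to x, treating y as y(x). By the chain rule, any term containing y contributes a factor of y' = dy/dx when we differentiate it.

Move every term to one side and write the relation as F(x, y) = 0. Term by term,
  d/dx[xy] = x·y' + y
  d/dx[5x] = 5
  d/dx[6y] = 6·y'
  d/dx[-18] = 0

The pieces without y' make up ∂F/∂x and the coefficient of y' is ∂F/∂y:
  ∂F/∂x = y + 5,
  ∂F/∂y = x + 6.

Since d/dx[F] = ∂F/∂x + (∂F/∂y)·y' = 0, solve for y':
  (∂F/∂y)·y' = -∂F/∂x
  dy/dx = -(∂F/∂x)/(∂F/∂y) = -(y + 5)/(x + 6) = (-y - 5)/(x + 6)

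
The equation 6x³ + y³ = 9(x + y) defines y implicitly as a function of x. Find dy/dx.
Differentiate both sides with respect to x, treating y as y(x). By the chain rule, any term containing y contributes a factor of y' = dy/dx when we differentiate it.

Move every term to one side and write the relation as F(x, y) = 0. Term by term,
  d/dx[6x^3] = 18x^2
  d/dx[-9x] = -9
  d/dx[y^3] = 3y^2·y'
  d/dx[-9y] = -9·y'

The pieces without y' make up ∂F/∂x and the coefficient of y' is ∂F/∂y:
  ∂F/∂x = 18x^2 - 9,
  ∂F/∂y = 3y^2 - 9.

Since d/dx[F] = ∂F/∂x + (∂F/∂y)·y' = 0, solve for y':
  (∂F/∂y)·y' = -∂F/∂x
  dy/dx = -(∂F/∂x)/(∂F/∂y) = -(18x^2 - 9)/(3y^2 - 9) = 3(1 - 2x^2)/(y^2 - 3)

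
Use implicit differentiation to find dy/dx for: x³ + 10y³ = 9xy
Apply d/dx to both sides, remembering that y depends on x. Each occurrence of y therefore brings in a y' = dy/dx via the chain rule.

With F(x, y) equal to the left-hand side minus the right, differentiate F term by term:
  d/dx[x^3] = 3x^2
  d/dx[-9xy] = -9x·y' - 9y
  d/dx[10y^3] = 30y^2·y'
Adding these up, d/dx[F] = 0 becomes
  (3x^2 - 9y) + (-9x + 30y^2)·y' = 0,
so isolating y',
  dy/dx = -(3x^2 - 9y)/(-9x + 30y^2) = (x^2 - 3y)/(3x - 10y^2)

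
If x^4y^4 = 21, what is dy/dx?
Differentiate the relation implicitly: treat y = y(x) and apply the chain rule, so every y-derivative picks up a y' = dy/dx factor.

With everything moved to the left-hand side, differentiate term by term:
  d/dx[x^4y^4] = 4x^4y^3·y' + 4x^3y^4
  d/dx[-21] = 0

Separating the contributions that come from x directly and those that come through y:
  without y':      4x^3y^4
  multiplying y':  4x^4y^3

so (4x^3y^4) + (4x^4y^3)·y' = 0, and therefore
  dy/dx = -(4x^3y^4)/(4x^4y^3) = -y/x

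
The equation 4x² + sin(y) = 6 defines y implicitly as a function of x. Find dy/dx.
Differentiate both sides with respect to x, treating y as y(x). By the chain rule, any term containing y contributes a factor of y' = dy/dx when we differentiate it.

Move every term to one side and write the relation as F(x, y) = 0. Term by term,
  d/dx[4x^2] = 8x
  d/dx[sin(y)] = y'·cos(y)
  d/dx[-6] = 0

The pieces without y' make up ∂F/∂x and the coefficient of y' is ∂F/∂y:
  ∂F/∂x = 8x,
  ∂F/∂y = cos(y).

Since d/dx[F] = ∂F/∂x + (∂F/∂y)·y' = 0, solve for y':
  (∂F/∂y)·y' = -∂F/∂x
  dy/dx = -(∂F/∂x)/(∂F/∂y) = -(8x)/(cos(y)) = -8x/cos(y)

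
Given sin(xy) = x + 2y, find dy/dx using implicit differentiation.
Take d/dx of both sides. Since y is implicitly a function of x, the chain rule attaches a y' = dy/dx factor whenever we differentiate through y.

Set F(x, y) = (left side) − (right side), so the curve is F = 0. Differentiating each term of F:
  d/dx[-x] = -1
  d/dx[-2y] = -2·y'
  d/dx[sin(xy)] = (x·y' + y)·cos(xy)

Collecting, the y'-free part is the partial derivative in x and the y' coefficient is the partial derivative in y:
  ∂F/∂x = y·cos(xy) - 1
  ∂F/∂y = x·cos(xy) - 2

so d/dx[F(x, y(x))] = ∂F/∂x + (∂F/∂y)·y' = 0. Rearranging,
  dy/dx = -(∂F/∂x)/(∂F/∂y) = -(y·cos(xy) - 1)/(x·cos(xy) - 2) = (-y·cos(xy) + 1)/(x·cos(xy) - 2)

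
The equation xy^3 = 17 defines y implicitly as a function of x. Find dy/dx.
Differentiate the relation implicitly: treat y = y(x) and apply the chain rule, so every y-derivative picks up a y' = dy/dx factor.

With everything moved to the left-hand side, differentiate term by term:
  d/dx[xy^3] = 3xy^2·y' + y^3
  d/dx[-17] = 0

Separating the contributions that come from x directly and those that come through y:
  without y':      y^3
  multiplying y':  3xy^2

so (y^3) + (3xy^2)·y' = 0, and therefore
  dy/dx = -(y^3)/(3xy^2) = -y/(3x)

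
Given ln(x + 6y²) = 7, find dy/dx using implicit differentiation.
Differentiate both sides with respect to x, treating y as y(x). By the chain rule, any term containing y contributes a factor of y' = dy/dx when we differentiate it.

Move every term to one side and write the relation as F(x, y) = 0. Term by term,
  d/dx[ln(x + 6y^2)] = (12y·y' + 1)/(x + 6y^2)
  d/dx[-7] = 0

The pieces without y' make up ∂F/∂x and the coefficient of y' is ∂F/∂y:
  ∂F/∂x = 1/(x + 6y^2),
  ∂F/∂y = 12y/(x + 6y^2).

Since d/dx[F] = ∂F/∂x + (∂F/∂y)·y' = 0, solve for y':
  (∂F/∂y)·y' = -∂F/∂x
  dy/dx = -(∂F/∂x)/(∂F/∂y) = -(1/(x + 6y^2))/(12y/(x + 6y^2)) = -1/(12y)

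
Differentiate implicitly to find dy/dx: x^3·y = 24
Apply d/dx to both sides, remembering that y depends on x. Each occurrence of y therefore brings in a y' = dy/dx via the chain rule.

With F(x, y) equal to the left-hand side minus the right, differentiate F term by term:
  d/dx[x^3y] = x^3·y' + 3x^2y
  d/dx[-24] = 0
Adding these up, d/dx[F] = 0 becomes
  (3x^2y) + (x^3)·y' = 0,
so isolating y',
  dy/dx = -(3x^2y)/(x^3) = -3y/x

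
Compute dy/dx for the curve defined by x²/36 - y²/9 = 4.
Take d/dx of both sides. Since y is implicitly a function of x, the chain rule attaches a y' = dy/dx factor whenever we differentiate through y.

Set F(x, y) = (left side) − (right side), so the curve is F = 0. Differentiating each term of F:
  d/dx[x^2/36] = x/18
  d/dx[-y^2/9] = -2y·y'/9
  d/dx[-4] = 0

Collecting, the y'-free part is the partial derivative in x and the y' coefficient is the partial derivative in y:
  ∂F/∂x = x/18
  ∂F/∂y = -2y/9

so d/dx[F(x, y(x))] = ∂F/∂x + (∂F/∂y)·y' = 0. Rearranging,
  dy/dx = -(∂F/∂x)/(∂F/∂y) = -(x/18)/(-2y/9) = x/(4y)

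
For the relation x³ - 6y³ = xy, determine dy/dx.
Differentiate both sides with respect to x, treating y as y(x). By the chain rule, any term containing y contributes a factor of y' = dy/dx when we differentiate it.

Move every term to one side and write the relation as F(x, y) = 0. Term by term,
  d/dx[x^3] = 3x^2
  d/dx[-xy] = -x·y' - y
  d/dx[-6y^3] = -18y^2·y'

The pieces without y' make up ∂F/∂x and the coefficient of y' is ∂F/∂y:
  ∂F/∂x = 3x^2 - y,
  ∂F/∂y = -x - 18y^2.

Since d/dx[F] = ∂F/∂x + (∂F/∂y)·y' = 0, solve for y':
  (∂F/∂y)·y' = -∂F/∂x
  dy/dx = -(∂F/∂x)/(∂F/∂y) = -(3x^2 - y)/(-x - 18y^2) = (3x^2 - y)/(x + 18y^2)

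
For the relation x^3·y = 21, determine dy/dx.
Apply d/dx to both sides, remembering that y depends on x. Each occurrence of y therefore brings in a y' = dy/dx via the chain rule.

With F(x, y) equal to the left-hand side minus the right, differentiate F term by term:
  d/dx[x^3y] = x^3·y' + 3x^2y
  d/dx[-21] = 0
Adding these up, d/dx[F] = 0 becomes
  (3x^2y) + (x^3)·y' = 0,
so isolating y',
  dy/dx = -(3x^2y)/(x^3) = -3y/x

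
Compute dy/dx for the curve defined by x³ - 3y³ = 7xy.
Differentiate both sides with respect to x, treating y as y(x). By the chain rule, any term containing y contributes a factor of y' = dy/dx when we differentiate it.

Move every term to one side and write the relation as F(x, y) = 0. Term by term,
  d/dx[x^3] = 3x^2
  d/dx[-7xy] = -7x·y' - 7y
  d/dx[-3y^3] = -9y^2·y'

The pieces without y' make up ∂F/∂x and the coefficient of y' is ∂F/∂y:
  ∂F/∂x = 3x^2 - 7y,
  ∂F/∂y = -7x - 9y^2.

Since d/dx[F] = ∂F/∂x + (∂F/∂y)·y' = 0, solve for y':
  (∂F/∂y)·y' = -∂F/∂x
  dy/dx = -(∂F/∂x)/(∂F/∂y) = -(3x^2 - 7y)/(-7x - 9y^2) = (3x^2 - 7y)/(7x + 9y^2)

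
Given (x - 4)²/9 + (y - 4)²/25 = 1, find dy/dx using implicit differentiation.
Apply d/dx to both sides, remembering that y depends on x. Each occurrence of y therefore brings in a y' = dy/dx via the chain rule.

With F(x, y) equal to the left-hand side minus the right, differentiate F term by term:
  d/dx[(x - 4)^2/9] = 2x/9 - 8/9
  d/dx[(y - 4)^2/25] = 2·y'(y - 4)/25
  d/dx[-1] = 0
Adding these up, d/dx[F] = 0 becomes
  (2x/9 - 8/9) + (2y/25 - 8/25)·y' = 0,
so isolating y',
  dy/dx = -(2x/9 - 8/9)/(2y/25 - 8/25)
        = -(2(x - 4)/9)/(2(y - 4)/25) = 25(4 - x)/(9(y - 4))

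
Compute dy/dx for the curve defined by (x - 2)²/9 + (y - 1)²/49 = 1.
Take d/dx of both sides. Since y is implicitly a function of x, the chain rule attaches a y' = dy/dx factor whenever we differentiate through y.

Set F(x, y) = (left side) − (right side), so the curve is F = 0. Differentiating each term of F:
  d/dx[(x - 2)^2/9] = 2x/9 - 4/9
  d/dx[(y - 1)^2/49] = 2·y'(y - 1)/49
  d/dx[-1] = 0

Collecting, the y'-free part is the partial derivative in x and the y' coefficient is the partial derivative in y:
  ∂F/∂x = 2x/9 - 4/9
  ∂F/∂y = 2y/49 - 2/49

so d/dx[F(x, y(x))] = ∂F/∂x + (∂F/∂y)·y' = 0. Rearranging,
  dy/dx = -(∂F/∂x)/(∂F/∂y) = -(2x/9 - 4/9)/(2y/49 - 2/49)
        = -(2(x - 2)/9)/(2(y - 1)/49) = 49(2 - x)/(9(y - 1))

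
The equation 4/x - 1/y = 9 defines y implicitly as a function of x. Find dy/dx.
Apply d/dx to both sides, remembering that y depends on x. Each occurrence of y therefore brings in a y' = dy/dx via the chain rule.

With F(x, y) equal to the left-hand side minus the right, differentiate F term by term:
  d/dx[-1/y] = y'/y^2
  d/dx[4/x] = -4/x^2
  d/dx[-9] = 0
Adding these up, d/dx[F] = 0 becomes
  (-4/x^2) + (y^(-2))·y' = 0,
so isolating y',
  dy/dx = -(-4/x^2)/(y^(-2)) = 4y^2/x^2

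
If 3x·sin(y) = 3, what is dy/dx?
Apply d/dx to both sides, remembering that y depends on x. Each occurrence of y therefore brings in a y' = dy/dx via the chain rule.

With F(x, y) equal to the left-hand side minus the right, differentiate F term by term:
  d/dx[3x·sin(y)] = 3x·y'·cos(y) + 3sin(y)
  d/dx[-3] = 0
Adding these up, d/dx[F] = 0 becomes
  (3sin(y)) + (3x·cos(y))·y' = 0,
so isolating y',
  dy/dx = -(3sin(y))/(3x·cos(y)) = -tan(y)/x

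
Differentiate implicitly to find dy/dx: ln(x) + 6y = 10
Take d/dx of both sides. Since y is implicitly a function of x, the chain rule attaches a y' = dy/dx factor whenever we differentiate through y.

Set F(x, y) = (left side) − (right side), so the curve is F = 0. Differentiating each term of F:
  d/dx[6y] = 6·y'
  d/dx[ln(x)] = 1/x
  d/dx[-10] = 0

Collecting, the y'-free part is the partial derivative in x and the y' coefficient is the partial derivative in y:
  ∂F/∂x = 1/x
  ∂F/∂y = 6

so d/dx[F(x, y(x))] = ∂F/∂x + (∂F/∂y)·y' = 0. Rearranging,
  dy/dx = -(∂F/∂x)/(∂F/∂y) = -(1/x)/(6) = -1/(6x)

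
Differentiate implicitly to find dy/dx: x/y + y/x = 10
Differentiate the relation implicitly: treat y = y(x) and apply the chain rule, so every y-derivative picks up a y' = dy/dx factor.

With everything moved to the left-hand side, differentiate term by term:
  d/dx[x/y] = -x·y'/y^2 + 1/y
  d/dx[y/x] = y'/x - y/x^2
  d/dx[-10] = 0

Separating the contributions that come from x directly and those that come through y:
  without y':      1/y - y/x^2
  multiplying y':  -x/y^2 + 1/x

so (1/y - y/x^2) + (-x/y^2 + 1/x)·y' = 0, and therefore
  dy/dx = -(1/y - y/x^2)/(-x/y^2 + 1/x)
        = -((x - y)(x + y)/(x^2y))/(-(x - y)(x + y)/(xy^2)) = y/x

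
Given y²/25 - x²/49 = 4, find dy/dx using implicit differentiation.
Differentiate both sides with respect to x, treating y as y(x). By the chain rule, any term containing y contributes a factor of y' = dy/dx when we differentiate it.

Move every term to one side and write the relation as F(x, y) = 0. Term by term,
  d/dx[-x^2/49] = -2x/49
  d/dx[y^2/25] = 2y·y'/25
  d/dx[-4] = 0

The pieces without y' make up ∂F/∂x and the coefficient of y' is ∂F/∂y:
  ∂F/∂x = -2x/49,
  ∂F/∂y = 2y/25.

Since d/dx[F] = ∂F/∂x + (∂F/∂y)·y' = 0, solve for y':
  (∂F/∂y)·y' = -∂F/∂x
  dy/dx = -(∂F/∂x)/(∂F/∂y) = -(-2x/49)/(2y/25) = 25x/(49y)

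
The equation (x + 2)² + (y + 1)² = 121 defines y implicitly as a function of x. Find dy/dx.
Differentiate the relation implicitly: treat y = y(x) and apply the chain rule, so every y-derivative picks up a y' = dy/dx factor.

With everything moved to the left-hand side, differentiate term by term:
  d/dx[(x + 2)^2] = 2x + 4
  d/dx[(y + 1)^2] = 2·y'(y + 1)
  d/dx[-121] = 0

Separating the contributions that come from x directly and those that come through y:
  without y':      2x + 4
  multiplying y':  2y + 2

so (2x + 4) + (2y + 2)·y' = 0, and therefore
  dy/dx = -(2x + 4)/(2y + 2) = (-x - 2)/(y + 1)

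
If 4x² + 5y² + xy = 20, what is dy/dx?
Apply d/dx to both sides, remembering that y depends on x. Each occurrence of y therefore brings in a y' = dy/dx via the chain rule.

With F(x, y) equal to the left-hand side minus the right, differentiate F term by term:
  d/dx[4x^2] = 8x
  d/dx[xy] = x·y' + y
  d/dx[5y^2] = 10y·y'
  d/dx[-20] = 0
Adding these up, d/dx[F] = 0 becomes
  (8x + y) + (x + 10y)·y' = 0,
so isolating y',
  dy/dx = -(8x + y)/(x + 10y) = (-8x - y)/(x + 10y)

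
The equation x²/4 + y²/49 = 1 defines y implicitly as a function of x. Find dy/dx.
Differentiate both sides with respect to x, treating y as y(x). By the chain rule, any term containing y contributes a factor of y' = dy/dx when we differentiate it.

Move every term to one side and write the relation as F(x, y) = 0. Term by term,
  d/dx[x^2/4] = x/2
  d/dx[y^2/49] = 2y·y'/49
  d/dx[-1] = 0

The pieces without y' make up ∂F/∂x and the coefficient of y' is ∂F/∂y:
  ∂F/∂x = x/2,
  ∂F/∂y = 2y/49.

Since d/dx[F] = ∂F/∂x + (∂F/∂y)·y' = 0, solve for y':
  (∂F/∂y)·y' = -∂F/∂x
  dy/dx = -(∂F/∂x)/(∂F/∂y) = -(x/2)/(2y/49) = -49x/(4y)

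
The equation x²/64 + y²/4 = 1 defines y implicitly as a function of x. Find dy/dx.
Differentiate the relation implicitly: treat y = y(x) and apply the chain rule, so every y-derivative picks up a y' = dy/dx factor.

With everything moved to the left-hand side, differentiate term by term:
  d/dx[x^2/64] = x/32
  d/dx[y^2/4] = y·y'/2
  d/dx[-1] = 0

Separating the contributions that come from x directly and those that come through y:
  without y':      x/32
  multiplying y':  y/2

so (x/32) + (y/2)·y' = 0, and therefore
  dy/dx = -(x/32)/(y/2) = -x/(16y)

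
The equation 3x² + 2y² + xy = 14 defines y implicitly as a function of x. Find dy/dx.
Differentiate both sides with respect to x, treating y as y(x). By the chain rule, any term containing y contributes a factor of y' = dy/dx when we differentiate it.

Move every term to one side and write the relation as F(x, y) = 0. Term by term,
  d/dx[3x^2] = 6x
  d/dx[xy] = x·y' + y
  d/dx[2y^2] = 4y·y'
  d/dx[-14] = 0

The pieces without y' make up ∂F/∂x and the coefficient of y' is ∂F/∂y:
  ∂F/∂x = 6x + y,
  ∂F/∂y = x + 4y.

Since d/dx[F] = ∂F/∂x + (∂F/∂y)·y' = 0, solve for y':
  (∂F/∂y)·y' = -∂F/∂x
  dy/dx = -(∂F/∂x)/(∂F/∂y) = -(6x + y)/(x + 4y) = (-6x - y)/(x + 4y)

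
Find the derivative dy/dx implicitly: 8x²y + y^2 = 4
Differentiate both sides with respect to x, treating y as y(x). By the chain rule, any term containing y contributes a factor of y' = dy/dx when we differentiate it.

Move every term to one side and write the relation as F(x, y) = 0. Term by term,
  d/dx[8x^2y] = 8x^2·y' + 16xy
  d/dx[y^2] = 2y·y'
  d/dx[-4] = 0

The pieces without y' make up ∂F/∂x and the coefficient of y' is ∂F/∂y:
  ∂F/∂x = 16xy,
  ∂F/∂y = 8x^2 + 2y.

Since d/dx[F] = ∂F/∂x + (∂F/∂y)·y' = 0, solve for y':
  (∂F/∂y)·y' = -∂F/∂x
  dy/dx = -(∂F/∂x)/(∂F/∂y) = -(16xy)/(8x^2 + 2y) = -8xy/(4x^2 + y)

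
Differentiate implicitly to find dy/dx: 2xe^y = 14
Differentiate the relation implicitly: treat y = y(x) and apply the chain rule, so every y-derivative picks up a y' = dy/dx factor.

With everything moved to the left-hand side, differentiate term by term:
  d/dx[2x·e^(y)] = 2x·y'·e^(y) + 2e^(y)
  d/dx[-14] = 0

Separating the contributions that come from x directly and those that come through y:
  without y':      2e^(y)
  multiplying y':  2x·e^(y)

so (2e^(y)) + (2x·e^(y))·y' = 0, and therefore
  dy/dx = -(2e^(y))/(2x·e^(y)) = -1/x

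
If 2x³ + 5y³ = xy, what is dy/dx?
Differentiate the relation implicitly: treat y = y(x) and apply the chain rule, so every y-derivative picks up a y' = dy/dx factor.

With everything moved to the left-hand side, differentiate term by term:
  d/dx[2x^3] = 6x^2
  d/dx[-xy] = -x·y' - y
  d/dx[5y^3] = 15y^2·y'

Separating the contributions that come from x directly and those that come through y:
  without y':      6x^2 - y
  multiplying y':  -x + 15y^2

so (6x^2 - y) + (-x + 15y^2)·y' = 0, and therefore
  dy/dx = -(6x^2 - y)/(-x + 15y^2) = (6x^2 - y)/(x - 15y^2)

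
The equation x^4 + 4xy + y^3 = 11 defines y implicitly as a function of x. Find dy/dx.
Apply d/dx to both sides, remembering that y depends on x. Each occurrence of y therefore brings in a y' = dy/dx via the chain rule.

With F(x, y) equal to the left-hand side minus the right, differentiate F term by term:
  d/dx[x^4] = 4x^3
  d/dx[4xy] = 4x·y' + 4y
  d/dx[y^3] = 3y^2·y'
  d/dx[-11] = 0
Adding these up, d/dx[F] = 0 becomes
  (4x^3 + 4y) + (4x + 3y^2)·y' = 0,
so isolating y',
  dy/dx = -(4x^3 + 4y)/(4x + 3y^2) = 4(-x^3 - y)/(4x + 3y^2)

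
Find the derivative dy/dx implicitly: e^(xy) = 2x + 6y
Apply d/dx to both sides, remembering that y depends on x. Each occurrence of y therefore brings in a y' = dy/dx via the chain rule.

With F(x, y) equal to the left-hand side minus the right, differentiate F term by term:
  d/dx[-2x] = -2
  d/dx[-6y] = -6·y'
  d/dx[e^(xy)] = (x·y' + y)·e^(xy)
Adding these up, d/dx[F] = 0 becomes
  (y·e^(xy) - 2) + (x·e^(xy) - 6)·y' = 0,
so isolating y',
  dy/dx = -(y·e^(xy) - 2)/(x·e^(xy) - 6) = (-y·e^(xy) + 2)/(x·e^(xy) - 6)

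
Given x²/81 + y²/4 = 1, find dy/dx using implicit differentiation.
Apply d/dx to both sides, remembering that y depends on x. Each occurrence of y therefore brings in a y' = dy/dx via the chain rule.

With F(x, y) equal to the left-hand side minus the right, differentiate F term by term:
  d/dx[x^2/81] = 2x/81
  d/dx[y^2/4] = y·y'/2
  d/dx[-1] = 0
Adding these up, d/dx[F] = 0 becomes
  (2x/81) + (y/2)·y' = 0,
so isolating y',
  dy/dx = -(2x/81)/(y/2) = -4x/(81y)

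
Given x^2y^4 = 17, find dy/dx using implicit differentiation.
Take d/dx of both sides. Since y is implicitly a function of x, the chain rule attaches a y' = dy/dx factor whenever we differentiate through y.

Set F(x, y) = (left side) − (right side), so the curve is F = 0. Differentiating each term of F:
  d/dx[x^2y^4] = 4x^2y^3·y' + 2xy^4
  d/dx[-17] = 0

Collecting, the y'-free part is the partial derivative in x and the y' coefficient is the partial derivative in y:
  ∂F/∂x = 2xy^4
  ∂F/∂y = 4x^2y^3

so d/dx[F(x, y(x))] = ∂F/∂x + (∂F/∂y)·y' = 0. Rearranging,
  dy/dx = -(∂F/∂x)/(∂F/∂y) = -(2xy^4)/(4x^2y^3) = -y/(2x)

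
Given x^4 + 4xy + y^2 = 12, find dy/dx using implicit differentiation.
Differentiate the relation implicitly: treat y = y(x) and apply the chain rule, so every y-derivative picks up a y' = dy/dx factor.

With everything moved to the left-hand side, differentiate term by term:
  d/dx[x^4] = 4x^3
  d/dx[4xy] = 4x·y' + 4y
  d/dx[y^2] = 2y·y'
  d/dx[-12] = 0

Separating the contributions that come from x directly and those that come through y:
  without y':      4x^3 + 4y
  multiplying y':  4x + 2y

so (4x^3 + 4y) + (4x + 2y)·y' = 0, and therefore
  dy/dx = -(4x^3 + 4y)/(4x + 2y) = 2(-x^3 - y)/(2x + y)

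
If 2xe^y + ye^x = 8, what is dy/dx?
Differentiate the relation implicitly: treat y = y(x) and apply the chain rule, so every y-derivative picks up a y' = dy/dx factor.

With everything moved to the left-hand side, differentiate term by term:
  d/dx[2x·e^(y)] = 2x·y'·e^(y) + 2e^(y)
  d/dx[y·e^(x)] = y·e^(x) + y'·e^(x)
  d/dx[-8] = 0

Separating the contributions that come from x directly and those that come through y:
  without y':      y·e^(x) + 2e^(y)
  multiplying y':  2x·e^(y) + e^(x)

so (y·e^(x) + 2e^(y)) + (2x·e^(y) + e^(x))·y' = 0, and therefore
  dy/dx = -(y·e^(x) + 2e^(y))/(2x·e^(y) + e^(x)) = (-y·e^(x) - 2e^(y))/(2x·e^(y) + e^(x))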